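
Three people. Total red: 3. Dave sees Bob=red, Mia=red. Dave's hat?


Total red = 3, seen red = 2
Own red = 3 - 2 = 1
Dave's hat is red.

red


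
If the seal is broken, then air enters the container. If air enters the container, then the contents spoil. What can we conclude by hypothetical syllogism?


Hypothetical syllogism: P → Q, Q → R ⊢ P → R
Premise 1: the seal is broken → air enters the container
Premise 2: air enters the container → the contents spoil
Chain the implications: the middle term (air enters the container) links the two.
Conclusion: If the seal is broken, then the contents spoil.

If the seal is broken, then the contents spoil.


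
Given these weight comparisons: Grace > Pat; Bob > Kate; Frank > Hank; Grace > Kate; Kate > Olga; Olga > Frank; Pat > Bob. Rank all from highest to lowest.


Constraints: Grace > Pat; Bob > Kate; Frank > Hank; Grace > Kate; Kate > Olga; Olga > Frank; Pat > Bob
Method: at each step, the next-highest is the one remaining person who never appears on the smaller side of a constraint between remaining people.
  Step 1: remaining {Olga, Hank, Frank, Grace, Bob, Pat, Kate}; on the smaller side: {Olga, Hank, Frank, Bob, Pat, Kate} → Grace is next (Grace > Pat; Grace > Kate).
  Step 2: remaining {Olga, Hank, Frank, Bob, Pat, Kate}; on the smaller side: {Olga, Hank, Frank, Bob, Kate} → Pat is next (Pat > Bob).
  Step 3: remaining {Olga, Hank, Frank, Bob, Kate}; on the smaller side: {Olga, Hank, Frank, Kate} → Bob is next (Bob > Kate).
  Step 4: remaining {Olga, Hank, Frank, Kate}; on the smaller side: {Olga, Hank, Frank} → Kate is next (Kate > Olga).
  Step 5: remaining {Olga, Hank, Frank}; on the smaller side: {Hank, Frank} → Olga is next (Olga > Frank).
  Step 6: remaining {Hank, Frank}; on the smaller side: {Hank} → Frank is next (Frank > Hank).
  Step 7: only Hank remains → lowest.
Final ranking (highest to lowest):

Grace > Pat > Bob > Kate > Olga > Frank > Hank


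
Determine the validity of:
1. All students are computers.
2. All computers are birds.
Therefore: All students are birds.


Premise 1: All students are computers.
Premise 2: All computers are birds.
Conclusion: All students are birds.
Barbara syllogism (AAA-1): All A are B, All B are C → All A are C.
Middle term (computers) distributed in premise 2.

Valid


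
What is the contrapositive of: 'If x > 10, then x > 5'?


Original: If x > 10, then x > 5
Contrapositive: If ¬Q, then ¬P
Negate Q: not (x > 5)
Negate P: not (x > 10)

If not (x > 5), then not (x > 10).


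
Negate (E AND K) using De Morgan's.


De Morgan's law: ¬(P ∧ Q) ≡ ¬P ∨ ¬Q
¬(E ∧ K) = ¬E ∨ ¬K

¬E ∨ ¬K


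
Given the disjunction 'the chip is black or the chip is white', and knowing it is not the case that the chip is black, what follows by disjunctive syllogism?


Disjunctive syllogism: P ∨ Q, ¬P ⊢ Q
Disjunction: the chip is black ∨ the chip is white
We know it is not the case that the chip is black.
By disjunctive syllogism, the other disjunct must be true.

The chip is white


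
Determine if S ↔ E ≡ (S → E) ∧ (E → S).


Expression 1: S ↔ E
Expression 2: (S → E) ∧ (E → S)
Truth table (S E | Expr1 Expr2):
  T T |   T     T
  T F |   F     F
  F T |   F     F
  F F |   T     T
All 4 rows agree, so the expressions are logically equivalent.

Yes


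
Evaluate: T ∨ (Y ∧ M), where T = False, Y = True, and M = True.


T = False, Y = True, M = True
Step 1: Y ∧ M = True AND True = True
Step 2: T ∨ True = False OR True = True
AND evaluated first (higher precedence); then OR applied.

True


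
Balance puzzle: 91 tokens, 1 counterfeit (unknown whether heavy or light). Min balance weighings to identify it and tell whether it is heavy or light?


Let n = 91. 182 possibilities (n tokens × lighter/heavier); each weighing has 3 outcomes.
Bound for k weighings: say the first weighing puts j tokens on each pan. If it tips, the 2j weighed tokens remain suspects (each with a known direction) and k-1 weighings give 3^(k-1) outcomes; 3^(k-1) is odd, so 2j ≤ 3^(k-1) - 1. If it balances, the n - 2j unweighed tokens remain with direction unknown: 2(n - 2j) ≤ 3^(k-1) - 1 by the same parity argument. Adding, n ≤ (3^(k-1) - 1) + (3^(k-1) - 1)/2 = (3^k - 3)/2, and the classical three-group strategy achieves this (3 tokens in 2 weighings, 12 in 3, 39 in 4, 120 in 5).
So we need the smallest k with (3^k - 3)/2 ≥ 91.
k = 4: (3^4 - 3)/2 = 39 < 91 ✗
k = 5: (3^5 - 3)/2 = 120 ≥ 91 ✓

5


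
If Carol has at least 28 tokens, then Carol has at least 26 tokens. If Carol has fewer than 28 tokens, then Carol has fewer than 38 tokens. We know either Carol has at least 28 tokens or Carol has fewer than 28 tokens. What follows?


Constructive dilemma: (P → Q) ∧ (R → S), P ∨ R ⊢ Q ∨ S
Premise 1: Carol has at least 28 tokens → Carol has at least 26 tokens
Premise 2: Carol has fewer than 28 tokens → Carol has fewer than 38 tokens
Premise 3: Carol has at least 28 tokens ∨ Carol has fewer than 28 tokens
Case 1: Assuming Carol has at least 28 tokens, then by Premise 1, Carol has at least 26 tokens.
Case 2: Assuming Carol has fewer than 28 tokens, then by Premise 2, Carol has fewer than 38 tokens.
Since one of Carol has at least 28 tokens or Carol has fewer than 28 tokens must hold, we get Carol has at least 26 tokens or Carol has fewer than 38 tokens.

Carol has at least 26 tokens or Carol has fewer than 38 tokens.


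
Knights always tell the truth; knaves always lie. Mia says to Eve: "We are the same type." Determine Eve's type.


Mia says: "We are the same type."
Case 1: Mia is a Knight (truth-teller)
  Statement is true → they ARE the same → Eve is also a Knight
Case 2: Mia is a Knave (liar)
  Statement is false → they are NOT the same → Eve is a Knight
In both cases, Eve is a Knight.

Knight


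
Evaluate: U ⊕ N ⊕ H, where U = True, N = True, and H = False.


U = True, N = True, H = False
Step 1: U ⊕ N = True XOR True = False
Step 2: False ⊕ H = False XOR False = False
XOR is true when an odd number of operands are true.

False


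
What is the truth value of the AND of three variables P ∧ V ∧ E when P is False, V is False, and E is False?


P = False, V = False, E = False
Step 1: P ∧ V = False AND False = False
Step 2: (False) ∧ E = (False) AND False = False
AND is true only when ALL operands are true.

False


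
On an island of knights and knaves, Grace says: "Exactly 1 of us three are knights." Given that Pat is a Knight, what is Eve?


Grace claims exactly 1 knights among Grace, Pat, Eve.
Given: Pat is a Knight.

Case 1: Grace is a Knight (tells truth)
  Then exactly 1 of the three are knights.
  Counting Grace, Pat: 2 knight(s) so far. Need -1 more → impossible.
Case 2: Grace is a Knave (lies)
  Then the count is NOT 1.
  If Eve = Knave, count = 1 = 1 → claim would be true, contradicts lie.
  If Eve = Knight, count = 2 ≠ 1 → lie confirmed ✓

Eve is a Knight.

Knight


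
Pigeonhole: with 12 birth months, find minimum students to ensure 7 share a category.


Pigeonhole: to guarantee k in one of n categories, need (k-1)×n + 1.
k = 7, n = 12
Minimum = (7-1) × 12 + 1 = 6 × 12 + 1

73


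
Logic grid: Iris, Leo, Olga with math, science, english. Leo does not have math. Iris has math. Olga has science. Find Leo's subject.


From clues:
  Olga → science
  Iris → math
By elimination, Leo gets the remaining.

english


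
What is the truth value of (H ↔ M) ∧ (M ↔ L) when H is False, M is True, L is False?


H = False, M = True, L = False
Step 1: H ↔ M is true when H and M have the same value. Result: False
Step 2: M ↔ L is true when M and L have the same value. Result: False
Step 3: False ∧ False = False

False


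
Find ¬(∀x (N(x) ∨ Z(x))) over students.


Original: ∀x (N(x) ∨ Z(x))
Rule: ¬∀→∃, ¬∃→∀, negate predicate.
Negation: ∃x (¬N(x) ∧ ¬Z(x))

∃x (¬N(x) ∧ ¬Z(x))


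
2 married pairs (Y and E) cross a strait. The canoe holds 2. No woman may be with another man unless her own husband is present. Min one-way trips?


Label couples Y and E.
1. WY+WE → (far: WY,WE; near: HY,HE)
2. WY ←   (far: WE; near: HY,HE,WY)
3. HY+HE → (far: HY,HE,WE; near: WY)
4. HY ←   (far: HE,WE; near: HY,WY)  — HY returns, since WY is alone on near bank
5. HY+WY → (far: all four; near: empty)
Every state respects the constraint.
Minimum trips = 5

5


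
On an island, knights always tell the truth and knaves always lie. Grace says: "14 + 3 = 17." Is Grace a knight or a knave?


Statement: "14 + 3 = 17."
Actual: 14 + 3 = 17
Claimed: 17
Statement is TRUE → Grace tells the truth → Knight

Knight


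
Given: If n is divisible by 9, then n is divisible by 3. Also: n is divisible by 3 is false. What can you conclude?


Modus tollens: P → Q, ¬Q ⊢ ¬P
P: n is divisible by 9
Q: n is divisible by 3
We have P → Q and Q is false.
By modus tollens, P must be false.

It is not the case that n is divisible by 9


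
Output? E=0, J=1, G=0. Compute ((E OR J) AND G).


E OR J = 0|1 = 1
1 AND 0 = 0

0


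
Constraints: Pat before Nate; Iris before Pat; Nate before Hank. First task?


Constraints: Pat before Nate; Iris before Pat; Nate before Hank
The first task can have nothing scheduled before it, so it must never appear on the right of a 'before'.
Tasks appearing after some 'before': Nate, Pat, Hank.
The only task not in that list is Iris → it is first.

Iris


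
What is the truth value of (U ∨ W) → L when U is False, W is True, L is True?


U = False, W = True, L = True
Step 1: U ∨ W = False OR True = True
Step 2: (True) → L: false only when antecedent=True and L=False.
Result: True

True


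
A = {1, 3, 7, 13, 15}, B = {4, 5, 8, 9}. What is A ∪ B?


A = {1, 3, 7, 13, 15}
B = {4, 5, 8, 9}
Operation: union
All elements combined: 1, 3, 4, 5, 7, 8, 9, 13, 15

{1, 3, 4, 5, 7, 8, 9, 13, 15}


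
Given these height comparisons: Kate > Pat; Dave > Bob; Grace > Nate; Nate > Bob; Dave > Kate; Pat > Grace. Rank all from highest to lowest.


Constraints: Kate > Pat; Dave > Bob; Grace > Nate; Nate > Bob; Dave > Kate; Pat > Grace
Method: at each step, the next-highest is the one remaining person who never appears on the smaller side of a constraint between remaining people.
  Step 1: remaining {Dave, Bob, Kate, Pat, Nate, Grace}; on the smaller side: {Bob, Kate, Pat, Nate, Grace} → Dave is next (Dave > Bob; Dave > Kate).
  Step 2: remaining {Bob, Kate, Pat, Nate, Grace}; on the smaller side: {Bob, Pat, Nate, Grace} → Kate is next (Kate > Pat).
  Step 3: remaining {Bob, Pat, Nate, Grace}; on the smaller side: {Bob, Nate, Grace} → Pat is next (Pat > Grace).
  Step 4: remaining {Bob, Nate, Grace}; on the smaller side: {Bob, Nate} → Grace is next (Grace > Nate).
  Step 5: remaining {Bob, Nate}; on the smaller side: {Bob} → Nate is next (Nate > Bob).
  Step 6: only Bob remains → lowest.
Final ranking (highest to lowest):

Dave > Kate > Pat > Grace > Nate > Bob


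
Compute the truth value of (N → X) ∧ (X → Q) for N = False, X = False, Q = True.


N = False, X = False, Q = True
Step 1: N → X is false only when N=True and X=False. Result: True
Step 2: X → Q is false only when X=True and Q=False. Result: True
Step 3: True ∧ True = True

True


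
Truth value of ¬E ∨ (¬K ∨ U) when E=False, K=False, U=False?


E = False, K = False, U = False
Expression: ¬E ∨ (¬K ∨ U)
Step 1: ¬K = NOT False = True
Step 2: ¬K ∨ U = True OR False = True
Step 3: ¬E = NOT False = True
Step 4: (True) ∨ (True) = True OR True = True

True


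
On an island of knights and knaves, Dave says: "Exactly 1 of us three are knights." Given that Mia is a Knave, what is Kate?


Dave claims exactly 1 knights among Dave, Mia, Kate.
Given: Mia is a Knave.

Case 1: Dave is a Knight (tells truth)
  Then exactly 1 of the three are knights.
  Counting Dave, Mia: 1 knight(s) so far. Need 0 more → Kate = Knave.
Case 2: Dave is a Knave (lies)
  Then the count is NOT 1.
  If Kate = Knight, count = 1 = 1 → claim would be true, contradicts lie.
  If Kate = Knave, count = 0 ≠ 1 → lie confirmed ✓

Kate is a Knave.

Knave


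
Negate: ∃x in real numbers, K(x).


Original: ∃x K(x)
Rule: ¬∀→∃, ¬∃→∀, negate predicate.
Negation: ∀x ¬K(x)

∀x ¬K(x)


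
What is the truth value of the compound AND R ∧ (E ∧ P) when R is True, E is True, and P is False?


R = True, E = True, P = False
Step 1: E ∧ P = True AND False = False
Step 2: R ∧ False = True AND False = False
AND is true only when ALL operands are true.

False


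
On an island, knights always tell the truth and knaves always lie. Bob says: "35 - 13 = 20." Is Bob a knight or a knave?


Statement: "35 - 13 = 20."
Actual: 35 - 13 = 22
Claimed: 20
Statement is FALSE → Bob lies → Knave

Knave


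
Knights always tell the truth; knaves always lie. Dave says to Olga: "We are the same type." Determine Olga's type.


Dave says: "We are the same type."
Case 1: Dave is a Knight (truth-teller)
  Statement is true → they ARE the same → Olga is also a Knight
Case 2: Dave is a Knave (liar)
  Statement is false → they are NOT the same → Olga is a Knight
In both cases, Olga is a Knight.

Knight


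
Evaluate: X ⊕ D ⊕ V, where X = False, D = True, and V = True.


X = False, D = True, V = True
Step 1: X ⊕ D = False XOR True = True
Step 2: True ⊕ V = True XOR True = False
XOR is true when an odd number of operands are true.

False


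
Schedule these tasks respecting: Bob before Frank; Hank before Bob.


Constraints: Bob before Frank; Hank before Bob
Method: repeatedly schedule the remaining task that has no remaining task required before it.
  Step 1: remaining {Hank, Bob, Frank}; every task except Hank still has a predecessor pending → schedule Hank.
  Step 2: remaining {Bob, Frank}; every task except Bob still has a predecessor pending → schedule Bob.
  Step 3: only Frank remains → schedule Frank.
Resulting order:

Hank → Bob → Frank


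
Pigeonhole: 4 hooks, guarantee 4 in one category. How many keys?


Pigeonhole: to guarantee k in one of n categories, need (k-1)×n + 1.
k = 4, n = 4
Minimum = (4-1) × 4 + 1 = 3 × 4 + 1

13


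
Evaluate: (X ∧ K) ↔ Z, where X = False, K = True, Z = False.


X = False, K = True, Z = False
Step 1: X ∧ K = False AND True = False
Step 2: (False) ↔ Z: true when both sides have same truth value.
Result: False ↔ False = True

True


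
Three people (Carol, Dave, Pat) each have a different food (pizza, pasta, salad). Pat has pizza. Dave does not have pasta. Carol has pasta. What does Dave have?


From clues:
  Pat → pizza
  Carol → pasta
By elimination, Dave gets the remaining.

salad


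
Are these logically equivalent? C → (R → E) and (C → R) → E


Expression 1: C → (R → E)
Expression 2: (C → R) → E
Truth table (C R E | Expr1 Expr2):
  T T T |   T     T
  T T F |   F     F
  T F T |   T     T
  T F F |   T     T
  F T T |   T     T
  F T F |   T     F   ← differ
  F F T |   T     T
  F F F |   T     F   ← differ
Counterexample: C=F, R=T, E=F gives Expr1 = T but Expr2 = F, so the expressions are NOT logically equivalent.

No


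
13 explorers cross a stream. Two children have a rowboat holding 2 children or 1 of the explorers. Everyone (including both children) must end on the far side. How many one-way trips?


Per crossing of one of the explorers: children→, one←, one of the explorers→, one← = 4 trips
13 × 4 = 52, + 1 final children→ = 53
Minimum trips = 53

53


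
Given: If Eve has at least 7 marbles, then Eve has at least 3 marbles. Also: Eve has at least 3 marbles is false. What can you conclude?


Modus tollens: P → Q, ¬Q ⊢ ¬P
P: Eve has at least 7 marbles
Q: Eve has at least 3 marbles
We have P → Q and Q is false.
By modus tollens, P must be false.

It is not the case that Eve has at least 7 marbles


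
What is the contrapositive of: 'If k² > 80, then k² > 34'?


Original: If k² > 80, then k² > 34
Contrapositive: If ¬Q, then ¬P
Negate Q: not (k² > 34)
Negate P: not (k² > 80)

If not (k² > 34), then not (k² > 80).


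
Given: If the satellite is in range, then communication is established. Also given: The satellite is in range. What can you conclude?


Modus ponens: P → Q, P ⊢ Q
P: the satellite is in range
Q: communication is established
We have P → Q and P is true.
By modus ponens, Q must be true.

Communication is established


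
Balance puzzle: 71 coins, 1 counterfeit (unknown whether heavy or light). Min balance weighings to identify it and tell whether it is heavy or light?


Let n = 71. 142 possibilities (n coins × lighter/heavier); each weighing has 3 outcomes.
Bound for k weighings: say the first weighing puts j coins on each pan. If it tips, the 2j weighed coins remain suspects (each with a known direction) and k-1 weighings give 3^(k-1) outcomes; 3^(k-1) is odd, so 2j ≤ 3^(k-1) - 1. If it balances, the n - 2j unweighed coins remain with direction unknown: 2(n - 2j) ≤ 3^(k-1) - 1 by the same parity argument. Adding, n ≤ (3^(k-1) - 1) + (3^(k-1) - 1)/2 = (3^k - 3)/2, and the classical three-group strategy achieves this (3 coins in 2 weighings, 12 in 3, 39 in 4, 120 in 5).
So we need the smallest k with (3^k - 3)/2 ≥ 71.
k = 4: (3^4 - 3)/2 = 39 < 71 ✗
k = 5: (3^5 - 3)/2 = 120 ≥ 71 ✓

5


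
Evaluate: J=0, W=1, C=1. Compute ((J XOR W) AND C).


J XOR W = 0^1 = 1
1 AND 1 = 1

1


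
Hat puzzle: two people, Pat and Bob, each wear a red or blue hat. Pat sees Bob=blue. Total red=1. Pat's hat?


Total red = 1, Bob = blue
Red accounted for: 0
Remaining for Pat: 1
Pat's hat is red.

red


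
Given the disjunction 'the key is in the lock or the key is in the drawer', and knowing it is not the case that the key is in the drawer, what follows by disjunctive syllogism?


Disjunctive syllogism: P ∨ Q, ¬P ⊢ Q
Disjunction: the key is in the lock ∨ the key is in the drawer
We know it is not the case that the key is in the drawer.
By disjunctive syllogism, the other disjunct must be true.

The key is in the lock


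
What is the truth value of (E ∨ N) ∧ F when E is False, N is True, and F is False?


E = False, N = True, F = False
Step 1: E ∨ N = False OR True = True
Step 2: True ∧ F = True AND False = False
OR is true when at least one operand is true; AND requires both.

False


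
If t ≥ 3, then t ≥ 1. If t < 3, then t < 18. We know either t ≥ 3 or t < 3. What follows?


Constructive dilemma: (P → Q) ∧ (R → S), P ∨ R ⊢ Q ∨ S
Premise 1: t ≥ 3 → t ≥ 1
Premise 2: t < 3 → t < 18
Premise 3: t ≥ 3 ∨ t < 3
Case 1: Assuming t ≥ 3, then by Premise 1, t ≥ 1.
Case 2: Assuming t < 3, then by Premise 2, t < 18.
Since one of t ≥ 3 or t < 3 must hold, we get t ≥ 1 or t < 18.

t ≥ 1 or t < 18.


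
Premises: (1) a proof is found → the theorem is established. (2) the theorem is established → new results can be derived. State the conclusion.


Hypothetical syllogism: P → Q, Q → R ⊢ P → R
Premise 1: a proof is found → the theorem is established
Premise 2: the theorem is established → new results can be derived
Chain the implications: the middle term (the theorem is established) links the two.
Conclusion: If a proof is found, then new results can be derived.

If a proof is found, then new results can be derived.


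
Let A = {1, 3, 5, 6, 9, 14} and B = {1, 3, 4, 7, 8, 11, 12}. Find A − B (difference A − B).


A = {1, 3, 5, 6, 9, 14}
B = {1, 3, 4, 7, 8, 11, 12}
Operation: difference A − B
In A but not B: 5, 6, 9, 14

{5, 6, 9, 14}


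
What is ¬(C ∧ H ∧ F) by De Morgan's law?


De Morgan's law: ¬(P ∧ Q ∧ R) ≡ ¬P ∨ ¬Q ∨ ¬R
¬(C ∧ H ∧ F) = ¬C ∨ ¬H ∨ ¬F

¬C ∨ ¬H ∨ ¬F


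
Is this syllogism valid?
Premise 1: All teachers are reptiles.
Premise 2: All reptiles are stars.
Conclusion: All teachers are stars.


Premise 1: All teachers are reptiles.
Premise 2: All reptiles are stars.
Conclusion: All teachers are stars.
Barbara syllogism (AAA-1): All A are B, All B are C → All A are C.
Middle term (reptiles) distributed in premise 2.

Valid


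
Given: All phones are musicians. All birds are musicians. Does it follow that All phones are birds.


Premise 1: All phones are musicians.
Premise 2: All birds are musicians.
Conclusion: All phones are birds.
Fallacy: undistributed middle. musicians is predicate in both.
Counterexample: phones and birds could be disjoint subsets of musicians.

Invalid


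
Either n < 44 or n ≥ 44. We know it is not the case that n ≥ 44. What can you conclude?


Disjunctive syllogism: P ∨ Q, ¬P ⊢ Q
Disjunction: n < 44 ∨ n ≥ 44
We know it is not the case that n ≥ 44.
By disjunctive syllogism, the other disjunct must be true.

n < 44


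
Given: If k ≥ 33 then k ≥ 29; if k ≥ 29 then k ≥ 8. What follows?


Hypothetical syllogism: P → Q, Q → R ⊢ P → R
Premise 1: k ≥ 33 → k ≥ 29
Premise 2: k ≥ 29 → k ≥ 8
Chain the implications: the middle term (k ≥ 29) links the two.
Conclusion: If k ≥ 33, then k ≥ 8.

If k ≥ 33, then k ≥ 8.


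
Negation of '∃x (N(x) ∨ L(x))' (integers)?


Original: ∃x (N(x) ∨ L(x))
Rule: ¬∀→∃, ¬∃→∀, negate predicate.
Negation: ∀x (¬N(x) ∧ ¬L(x))

∀x (¬N(x) ∧ ¬L(x))


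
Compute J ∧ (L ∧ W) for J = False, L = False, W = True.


J = False, L = False, W = True
Step 1: L ∧ W = False AND True = False
Step 2: J ∧ False = False AND False = False
AND is true only when ALL operands are true.

False


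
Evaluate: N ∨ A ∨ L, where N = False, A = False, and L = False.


N = False, A = False, L = False
Step 1: N ∨ A = False OR False = False
Step 2: False ∨ L = False OR False = False
OR is true when at least one operand is true.

False


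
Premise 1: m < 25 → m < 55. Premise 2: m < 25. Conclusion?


Modus ponens: P → Q, P ⊢ Q
P: m < 25
Q: m < 55
We have P → Q and P is true.
By modus ponens, Q must be true.

m < 55


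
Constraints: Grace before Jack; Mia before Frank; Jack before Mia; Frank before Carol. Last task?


Constraints: Grace before Jack; Mia before Frank; Jack before Mia; Frank before Carol
The last task can have nothing scheduled after it, so it must never appear on the left of a 'before'.
Tasks appearing before some other task: Grace, Mia, Jack, Frank.
The only task not in that list is Carol → it is last.

Carol


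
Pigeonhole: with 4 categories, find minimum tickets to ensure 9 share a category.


Pigeonhole: to guarantee k in one of n categories, need (k-1)×n + 1.
k = 9, n = 4
Minimum = (9-1) × 4 + 1 = 8 × 4 + 1

33


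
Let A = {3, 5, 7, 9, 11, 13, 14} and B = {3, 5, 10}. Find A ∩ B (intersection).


A = {3, 5, 7, 9, 11, 13, 14}
B = {3, 5, 10}
Operation: intersection
Elements in both: 3, 5

{3, 5}


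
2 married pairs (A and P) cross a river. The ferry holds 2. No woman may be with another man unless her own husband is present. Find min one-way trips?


Label couples A and P.
1. WA+WP → (far: WA,WP; near: HA,HP)
2. WA ←   (far: WP; near: HA,HP,WA)
3. HA+HP → (far: HA,HP,WP; near: WA)
4. HA ←   (far: HP,WP; near: HA,WA)  — HA returns, since WA is alone on near bank
5. HA+WA → (far: all four; near: empty)
Every state respects the constraint.
Minimum trips = 5

5


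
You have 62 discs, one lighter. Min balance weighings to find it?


Each weighing has 3 outcomes (left heavy / balance / right heavy), so k weighings distinguish at most 3^k cases; splitting into three near-equal groups achieves this.
Need 3^k ≥ 62: 3^3 = 27 < 62 ≤ 3^4 = 81
k = ⌈log₃(62)⌉ = 4

4


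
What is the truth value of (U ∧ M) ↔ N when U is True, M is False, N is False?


U = True, M = False, N = False
Step 1: U ∧ M = True AND False = False
Step 2: (False) ↔ N: true when both sides have same truth value.
Result: False ↔ False = True

True


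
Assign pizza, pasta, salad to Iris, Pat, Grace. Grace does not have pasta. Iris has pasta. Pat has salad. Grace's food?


From clues:
  Iris → pasta
  Pat → salad
By elimination, Grace gets the remaining.

pizza


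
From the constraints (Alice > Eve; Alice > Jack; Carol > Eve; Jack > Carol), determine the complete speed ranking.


Constraints: Alice > Eve; Alice > Jack; Carol > Eve; Jack > Carol
Method: at each step, the next-highest is the one remaining person who never appears on the smaller side of a constraint between remaining people.
  Step 1: remaining {Jack, Alice, Carol, Eve}; on the smaller side: {Jack, Carol, Eve} → Alice is next (Alice > Eve; Alice > Jack).
  Step 2: remaining {Jack, Carol, Eve}; on the smaller side: {Carol, Eve} → Jack is next (Jack > Carol).
  Step 3: remaining {Carol, Eve}; on the smaller side: {Eve} → Carol is next (Carol > Eve).
  Step 4: only Eve remains → lowest.
Final ranking (highest to lowest):

Alice > Jack > Carol > Eve


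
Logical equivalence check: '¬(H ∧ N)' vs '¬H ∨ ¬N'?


Expression 1: ¬(H ∧ N)
Expression 2: ¬H ∨ ¬N
Truth table (H N | Expr1 Expr2):
  T T |   F     F
  T F |   T     T
  F T |   T     T
  F F |   T     T
All 4 rows agree, so the expressions are logically equivalent.

Yes


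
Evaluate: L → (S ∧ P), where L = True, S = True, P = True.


L = True, S = True, P = True
Step 1: S ∧ P = True AND True = True
Step 2: L → (True): false only when L=True and consequent=False.
Result: True

True


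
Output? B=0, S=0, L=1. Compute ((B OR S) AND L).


B OR S = 0|0 = 0
0 AND 1 = 0

0


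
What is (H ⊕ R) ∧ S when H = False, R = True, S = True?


H = False, R = True, S = True
Step 1: H ⊕ R = False XOR True = True
Step 2: True ∧ S = True AND True = True
XOR true when exactly one of H,R is true; then AND with S.

True


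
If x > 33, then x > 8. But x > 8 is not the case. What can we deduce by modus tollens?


Modus tollens: P → Q, ¬Q ⊢ ¬P
P: x > 33
Q: x > 8
We have P → Q and Q is false.
By modus tollens, P must be false.

It is not the case that x > 33


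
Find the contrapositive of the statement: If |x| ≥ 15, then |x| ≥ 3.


Original: If |x| ≥ 15, then |x| ≥ 3
Contrapositive: If ¬Q, then ¬P
Negate Q: not (|x| ≥ 3)
Negate P: not (|x| ≥ 15)

If not (|x| ≥ 3), then not (|x| ≥ 15).


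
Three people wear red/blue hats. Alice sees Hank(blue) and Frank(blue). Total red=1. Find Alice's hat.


Total red = 1, seen red = 0
Own red = 1 - 0 = 1
Alice's hat is red.

red


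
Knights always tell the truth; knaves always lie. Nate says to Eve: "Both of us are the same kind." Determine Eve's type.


Nate says: "Both of us are the same kind."
Case 1: Nate is a Knight (truth-teller)
  Statement is true → they ARE the same → Eve is also a Knight
Case 2: Nate is a Knave (liar)
  Statement is false → they are NOT the same → Eve is a Knight
In both cases, Eve is a Knight.

Knight


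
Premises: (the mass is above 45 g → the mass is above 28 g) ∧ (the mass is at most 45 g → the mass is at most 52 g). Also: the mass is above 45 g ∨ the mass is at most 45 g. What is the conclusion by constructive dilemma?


Constructive dilemma: (P → Q) ∧ (R → S), P ∨ R ⊢ Q ∨ S
Premise 1: the mass is above 45 g → the mass is above 28 g
Premise 2: the mass is at most 45 g → the mass is at most 52 g
Premise 3: the mass is above 45 g ∨ the mass is at most 45 g
Case 1: Assuming the mass is above 45 g, then by Premise 1, the mass is above 28 g.
Case 2: Assuming the mass is at most 45 g, then by Premise 2, the mass is at most 52 g.
Since one of the mass is above 45 g or the mass is at most 45 g must hold, we get the mass is above 28 g or the mass is at most 52 g.

The mass is above 28 g or the mass is at most 52 g.


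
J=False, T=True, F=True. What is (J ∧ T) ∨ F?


J = False, T = True, F = True
Expression: (J ∧ T) ∨ F
Step 1: J ∧ T = False AND True = False
Step 2: (False) ∨ F = False OR True = True

True


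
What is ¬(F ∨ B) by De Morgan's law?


De Morgan's law: ¬(P ∨ Q) ≡ ¬P ∧ ¬Q
¬(F ∨ B) = ¬F ∧ ¬B

¬F ∧ ¬B


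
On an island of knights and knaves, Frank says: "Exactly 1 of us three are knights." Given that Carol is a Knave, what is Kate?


Frank claims exactly 1 knights among Frank, Carol, Kate.
Given: Carol is a Knave.

Case 1: Frank is a Knight (tells truth)
  Then exactly 1 of the three are knights.
  Counting Frank, Carol: 1 knight(s) so far. Need 0 more → Kate = Knave.
Case 2: Frank is a Knave (lies)
  Then the count is NOT 1.
  If Kate = Knight, count = 1 = 1 → claim would be true, contradicts lie.
  If Kate = Knave, count = 0 ≠ 1 → lie confirmed ✓

Kate is a Knave.

Knave


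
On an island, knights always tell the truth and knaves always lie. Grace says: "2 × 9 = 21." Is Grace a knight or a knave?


Statement: "2 × 9 = 21."
Actual: 2 × 9 = 18
Claimed: 21
Statement is FALSE → Grace lies → Knave

Knave


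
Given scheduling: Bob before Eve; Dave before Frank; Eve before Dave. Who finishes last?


Constraints: Bob before Eve; Dave before Frank; Eve before Dave
The last task can have nothing scheduled after it, so it must never appear on the left of a 'before'.
Tasks appearing before some other task: Bob, Dave, Eve.
The only task not in that list is Frank → it is last.

Frank


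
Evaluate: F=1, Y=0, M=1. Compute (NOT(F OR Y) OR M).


F OR Y = 1
NOT(1) = 0
0 OR 1 = 1

1


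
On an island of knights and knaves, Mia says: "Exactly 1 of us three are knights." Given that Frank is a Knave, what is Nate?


Mia claims exactly 1 knights among Mia, Frank, Nate.
Given: Frank is a Knave.

Case 1: Mia is a Knight (tells truth)
  Then exactly 1 of the three are knights.
  Counting Mia, Frank: 1 knight(s) so far. Need 0 more → Nate = Knave.
Case 2: Mia is a Knave (lies)
  Then the count is NOT 1.
  If Nate = Knight, count = 1 = 1 → claim would be true, contradicts lie.
  If Nate = Knave, count = 0 ≠ 1 → lie confirmed ✓

Nate is a Knave.

Knave


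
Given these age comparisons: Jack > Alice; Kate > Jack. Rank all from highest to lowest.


Constraints: Jack > Alice; Kate > Jack
Method: at each step, the next-highest is the one remaining person who never appears on the smaller side of a constraint between remaining people.
  Step 1: remaining {Alice, Jack, Kate}; on the smaller side: {Alice, Jack} → Kate is next (Kate > Jack).
  Step 2: remaining {Alice, Jack}; on the smaller side: {Alice} → Jack is next (Jack > Alice).
  Step 3: only Alice remains → lowest.
Final ranking (highest to lowest):

Kate > Jack > Alice


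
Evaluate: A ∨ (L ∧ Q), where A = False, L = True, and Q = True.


A = False, L = True, Q = True
Step 1: L ∧ Q = True AND True = True
Step 2: A ∨ True = False OR True = True
AND evaluated first (higher precedence); then OR applied.

True


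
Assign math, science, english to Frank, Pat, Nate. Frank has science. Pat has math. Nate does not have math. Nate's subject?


From clues:
  Pat → math
  Frank → science
By elimination, Nate gets the remaining.

english


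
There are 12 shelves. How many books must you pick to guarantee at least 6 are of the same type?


Pigeonhole: to guarantee k in one of n categories, need (k-1)×n + 1.
k = 6, n = 12
Minimum = (6-1) × 12 + 1 = 5 × 12 + 1

61


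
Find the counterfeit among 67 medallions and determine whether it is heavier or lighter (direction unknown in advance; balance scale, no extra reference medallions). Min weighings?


Let n = 67. 134 possibilities (n medallions × lighter/heavier); each weighing has 3 outcomes.
Bound for k weighings: say the first weighing puts j medallions on each pan. If it tips, the 2j weighed medallions remain suspects (each with a known direction) and k-1 weighings give 3^(k-1) outcomes; 3^(k-1) is odd, so 2j ≤ 3^(k-1) - 1. If it balances, the n - 2j unweighed medallions remain with direction unknown: 2(n - 2j) ≤ 3^(k-1) - 1 by the same parity argument. Adding, n ≤ (3^(k-1) - 1) + (3^(k-1) - 1)/2 = (3^k - 3)/2, and the classical three-group strategy achieves this (3 medallions in 2 weighings, 12 in 3, 39 in 4, 120 in 5).
So we need the smallest k with (3^k - 3)/2 ≥ 67.
k = 4: (3^4 - 3)/2 = 39 < 67 ✗
k = 5: (3^5 - 3)/2 = 120 ≥ 67 ✓

5


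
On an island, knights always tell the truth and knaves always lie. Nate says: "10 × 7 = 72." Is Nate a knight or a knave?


Statement: "10 × 7 = 72."
Actual: 10 × 7 = 70
Claimed: 72
Statement is FALSE → Nate lies → Knave

Knave


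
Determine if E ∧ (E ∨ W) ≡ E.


Expression 1: E ∧ (E ∨ W)
Expression 2: E
Truth table (E W | Expr1 Expr2):
  T T |   T     T
  T F |   T     T
  F T |   F     F
  F F |   F     F
All 4 rows agree, so the expressions are logically equivalent.

Yes


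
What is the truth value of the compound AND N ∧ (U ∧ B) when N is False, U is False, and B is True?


N = False, U = False, B = True
Step 1: U ∧ B = False AND True = False
Step 2: N ∧ False = False AND False = False
AND is true only when ALL operands are true.

False


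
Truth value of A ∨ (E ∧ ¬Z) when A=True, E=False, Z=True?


A = True, E = False, Z = True
Expression: A ∨ (E ∧ ¬Z)
Step 1: ¬Z = NOT True = False
Step 2: E ∧ ¬Z = False AND False = False
Step 3: A ∨ (False) = True OR False = True

True


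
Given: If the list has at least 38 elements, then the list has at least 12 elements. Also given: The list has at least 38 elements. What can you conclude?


Modus ponens: P → Q, P ⊢ Q
P: the list has at least 38 elements
Q: the list has at least 12 elements
We have P → Q and P is true.
By modus ponens, Q must be true.

The list has at least 12 elements


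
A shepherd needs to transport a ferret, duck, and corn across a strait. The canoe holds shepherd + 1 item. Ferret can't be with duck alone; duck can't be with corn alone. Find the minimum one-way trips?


1. shepherd+duck → 2. shepherd ← 3. shepherd+ferret → 4. shepherd+duck ← 5. shepherd+corn → 6. shepherd ← 7. shepherd+duck →
Minimum trips = 7

7


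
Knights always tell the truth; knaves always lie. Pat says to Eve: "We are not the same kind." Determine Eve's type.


Pat says: "We are not the same kind."
Case 1: Pat is a Knight (truth-teller)
  Statement is true → they ARE different → Eve is a Knave
Case 2: Pat is a Knave (liar)
  Statement is false → they are NOT different → Eve is a Knave
In both cases, Eve is a Knave.

Knave


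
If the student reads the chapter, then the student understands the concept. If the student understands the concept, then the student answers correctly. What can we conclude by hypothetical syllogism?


Hypothetical syllogism: P → Q, Q → R ⊢ P → R
Premise 1: the student reads the chapter → the student understands the concept
Premise 2: the student understands the concept → the student answers correctly
Chain the implications: the middle term (the student understands the concept) links the two.
Conclusion: If the student reads the chapter, then the student answers correctly.

If the student reads the chapter, then the student answers correctly.


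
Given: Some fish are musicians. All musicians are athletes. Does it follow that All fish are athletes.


Premise 1: Some fish are musicians.
Premise 2: All musicians are athletes.
Conclusion: All fish are athletes.
Fallacy: illicit minor. The minor term (fish) is distributed in the conclusion ('All fish ...') but undistributed in its premise ('Some fish are musicians' doesn't cover all fish).
Only 'Some fish are athletes' follows, not 'All'.

Invalid


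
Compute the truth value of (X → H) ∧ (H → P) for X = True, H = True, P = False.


X = True, H = True, P = False
Step 1: X → H is false only when X=True and H=False. Result: True
Step 2: H → P is false only when H=True and P=False. Result: False
Step 3: True ∧ False = False

False


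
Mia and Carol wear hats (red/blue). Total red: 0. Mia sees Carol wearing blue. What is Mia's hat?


Total red = 0, Carol = blue
Red accounted for: 0
Remaining for Mia: 0
Mia's hat is blue.

blue


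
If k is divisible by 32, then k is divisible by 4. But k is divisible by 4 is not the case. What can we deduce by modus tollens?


Modus tollens: P → Q, ¬Q ⊢ ¬P
P: k is divisible by 32
Q: k is divisible by 4
We have P → Q and Q is false.
By modus tollens, P must be false.

It is not the case that k is divisible by 32


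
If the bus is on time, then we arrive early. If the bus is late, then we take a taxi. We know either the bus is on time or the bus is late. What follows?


Constructive dilemma: (P → Q) ∧ (R → S), P ∨ R ⊢ Q ∨ S
Premise 1: the bus is on time → we arrive early
Premise 2: the bus is late → we take a taxi
Premise 3: the bus is on time ∨ the bus is late
Case 1: Assuming the bus is on time, then by Premise 1, we arrive early.
Case 2: Assuming the bus is late, then by Premise 2, we take a taxi.
Since one of the bus is on time or the bus is late must hold, we get we arrive early or we take a taxi.

We arrive early or we take a taxi.


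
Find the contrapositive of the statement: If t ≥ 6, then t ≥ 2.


Original: If t ≥ 6, then t ≥ 2
Contrapositive: If ¬Q, then ¬P
Negate Q: not (t ≥ 2)
Negate P: not (t ≥ 6)

If not (t ≥ 2), then not (t ≥ 6).


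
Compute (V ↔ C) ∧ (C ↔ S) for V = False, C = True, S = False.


V = False, C = True, S = False
Step 1: V ↔ C is true when V and C have the same value. Result: False
Step 2: C ↔ S is true when C and S have the same value. Result: False
Step 3: False ∧ False = False

False


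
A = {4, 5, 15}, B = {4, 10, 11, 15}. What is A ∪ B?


A = {4, 5, 15}
B = {4, 10, 11, 15}
Operation: union
All elements combined: 4, 5, 10, 11, 15

{4, 5, 10, 11, 15}


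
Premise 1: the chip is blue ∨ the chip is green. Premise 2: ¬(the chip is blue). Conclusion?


Disjunctive syllogism: P ∨ Q, ¬P ⊢ Q
Disjunction: the chip is blue ∨ the chip is green
We know it is not the case that the chip is blue.
By disjunctive syllogism, the other disjunct must be true.

The chip is green


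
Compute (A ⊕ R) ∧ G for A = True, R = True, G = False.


A = True, R = True, G = False
Step 1: A ⊕ R = True XOR True = False
Step 2: False ∧ G = False AND False = False
XOR true when exactly one of A,R is true; then AND with G.

False


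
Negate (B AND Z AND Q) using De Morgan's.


De Morgan's law: ¬(P ∧ Q ∧ R) ≡ ¬P ∨ ¬Q ∨ ¬R
¬(B ∧ Z ∧ Q) = ¬B ∨ ¬Z ∨ ¬Q

¬B ∨ ¬Z ∨ ¬Q


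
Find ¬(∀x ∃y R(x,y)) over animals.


Original: ∀x ∃y R(x,y)
Rule: ¬∀→∃, ¬∃→∀, negate predicate.
Negation: ∃x ∀y ¬R(x,y)

∃x ∀y ¬R(x,y)


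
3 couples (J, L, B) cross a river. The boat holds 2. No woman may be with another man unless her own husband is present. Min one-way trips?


Label couples J, L, B (H = husband, W = wife).
Counting alone: 6 people, the boat carries 2 and someone must bring it back, so each round trip nets at most +1 on the far side until the last crossing → at least 9 trips. The jealousy constraint makes 9 impossible; the shortest valid schedule has 11:
1. WJ+WL →  (far: WJ,WL; near: HJ,HL,HB,WB)
2. WJ ←       (far: WL; near: HJ,HL,HB,WJ,WB)
3. WJ+WB →  (far: WJ,WL,WB; near: HJ,HL,HB)
4. WJ ←       (far: WL,WB; near: HJ,HL,HB,WJ)
5. HL+HB →  (far: HL,WL,HB,WB; near: HJ,WJ)
6. HL+WL ←  (far: HB,WB; near: HJ,WJ,HL,WL)
7. HJ+HL →  (far: HJ,HL,HB,WB; near: WJ,WL)
8. WB ←       (far: HJ,HL,HB; near: WJ,WL,WB)
9. WJ+WL →  (far: HJ,WJ,HL,WL,HB; near: WB)
10. HB ←      (far: HJ,WJ,HL,WL; near: HB,WB)
11. HB+WB → (far: all six; near: empty)
In every state each wife is either with her husband or with no other man.
Minimum trips = 11

11
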